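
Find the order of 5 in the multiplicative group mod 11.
5

11 is prime, so ord(5) divides φ(11) = 10.
Divisors of 10: 1, 2, 5, 10.
Repeated squaring: 5^1 ≡ 5, 5^2 ≡ 3, 5^4 ≡ 9, 5^8 ≡ 4 (mod 11).
Test 5^d mod 11 for each divisor d in increasing order:
5^1 ≡ 5
5^2 ≡ 3
5^5 = 5^4·5^1 ≡ 1  ← first divisor giving 1
The order is 5.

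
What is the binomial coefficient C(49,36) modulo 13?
3

Using Lucas' theorem:
Write n=49 and k=36 in base 13:
n in base 13: [3, 10]
k in base 13: [2, 10]
C(49,36) mod 13 = ∏ C(n_i, k_i) mod 13
Digit binomials (mod 13): C(3,2) = 3; C(10,10) = 1
Product: 3 × 1 = 3 ≡ 3 (mod 13)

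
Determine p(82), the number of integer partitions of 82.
20506255

p(n) counts ways to write n as a sum of positive integers (order ignored).
Euler's pentagonal recurrence: p(k) = p(k-1) + p(k-2) - p(k-5) - p(k-7) + p(k-12) + p(k-15) - ... (offsets j(3j∓1)/2, signs ++--, p(0)=1, p(<0)=0).
DP table for k = 0..81: p(0)=1, p(1)=1, p(2)=2, p(3)=3, p(4)=5, p(5)=7, p(6)=11, p(7)=15, p(8)=22, p(9)=30, p(10)=42, p(11)=56, p(12)=77, p(13)=101, p(14)=135, p(15)=176, p(16)=231, p(17)=297, p(18)=385, p(19)=490, p(20)=627, p(21)=792, p(22)=1002, p(23)=1255, p(24)=1575, p(25)=1958, p(26)=2436, p(27)=3010, p(28)=3718, p(29)=4565, p(30)=5604, p(31)=6842, p(32)=8349, p(33)=10143, p(34)=12310, p(35)=14883, p(36)=17977, p(37)=21637, p(38)=26015, p(39)=31185, p(40)=37338, p(41)=44583, p(42)=53174, p(43)=63261, p(44)=75175, p(45)=89134, p(46)=105558, p(47)=124754, p(48)=147273, p(49)=173525, p(50)=204226, p(51)=239943, p(52)=281589, p(53)=329931, p(54)=386155, p(55)=451276, p(56)=526823, p(57)=614154, p(58)=715220, p(59)=831820, p(60)=966467, p(61)=1121505, p(62)=1300156, p(63)=1505499, p(64)=1741630, p(65)=2012558, p(66)=2323520, p(67)=2679689, p(68)=3087735, p(69)=3554345, p(70)=4087968, p(71)=4697205, p(72)=5392783, p(73)=6185689, p(74)=7089500, p(75)=8118264, p(76)=9289091, p(77)=10619863, p(78)=12132164, p(79)=13848650, p(80)=15796476, p(81)=18004327.
Final step: p(82) = p(81) + p(80) - p(77) - p(75) + p(70) + p(67) - p(60) - p(56) + p(47) + p(42) - p(31) - p(25) + p(12) + p(5)
= 18004327 + 15796476 - 10619863 - 8118264 + 4087968 + 2679689 - 966467 - 526823 + 124754 + 53174 - 6842 - 1958 + 77 + 7
= 20506255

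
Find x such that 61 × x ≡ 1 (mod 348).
97

gcd(61, 348) = 1, so the inverse exists.
Extended Euclidean algorithm on (348, 61):
348 = 5 × 61 + 43  ⟹  43 = (1)·348 + (-5)·61
61 = 1 × 43 + 18  ⟹  18 = (-1)·348 + (6)·61
43 = 2 × 18 + 7  ⟹  7 = (3)·348 + (-17)·61
18 = 2 × 7 + 4  ⟹  4 = (-7)·348 + (40)·61
7 = 1 × 4 + 3  ⟹  3 = (10)·348 + (-57)·61
4 = 1 × 3 + 1  ⟹  1 = (-17)·348 + (97)·61
So (97)·61 ≡ 1 (mod 348), i.e. 61^(-1) ≡ 97 (mod 348).
Check: 61 × 97 = 5917 ≡ 1 (mod 348)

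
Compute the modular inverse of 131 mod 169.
40

gcd(131, 169) = 1, so the inverse exists.
Extended Euclidean algorithm on (169, 131):
169 = 1 × 131 + 38  ⟹  38 = (1)·169 + (-1)·131
131 = 3 × 38 + 17  ⟹  17 = (-3)·169 + (4)·131
38 = 2 × 17 + 4  ⟹  4 = (7)·169 + (-9)·131
17 = 4 × 4 + 1  ⟹  1 = (-31)·169 + (40)·131
So (40)·131 ≡ 1 (mod 169), i.e. 131^(-1) ≡ 40 (mod 169).
Check: 131 × 40 = 5240 ≡ 1 (mod 169)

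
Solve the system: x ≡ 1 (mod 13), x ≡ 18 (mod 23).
248

Using Chinese Remainder Theorem:
M = 13 × 23 = 299
M1 = 23, M2 = 13
y1 = 23^(-1) mod 13 = 4
y2 = 13^(-1) mod 23 = 16
x = (1×23×4 + 18×13×16) mod 299 = 248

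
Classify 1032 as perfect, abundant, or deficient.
abundant

Proper divisors of 1032: sum = 1 + 2 + 3 + 4 + 6 + 8 + 12 + 24 + 43 + 86 + 129 + 172 + 258 + 344 + 516 = 1608
Since 1608 > 1032, 1032 is abundant.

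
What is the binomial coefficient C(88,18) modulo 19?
0

Using Lucas' theorem:
Write n=88 and k=18 in base 19:
n in base 19: [4, 12]
k in base 19: [0, 18]
C(88,18) mod 19 = ∏ C(n_i, k_i) mod 19
Digit binomials (mod 19): C(4,0) = 1; C(12,18) = 0 (k_i > n_i)
Product: 1 × 0 = 0 ≡ 0 (mod 19)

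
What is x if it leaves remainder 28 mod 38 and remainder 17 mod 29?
104

Using Chinese Remainder Theorem:
M = 38 × 29 = 1102
M1 = 29, M2 = 38
y1 = 29^(-1) mod 38 = 21
y2 = 38^(-1) mod 29 = 13
x = (28×29×21 + 17×38×13) mod 1102 = 104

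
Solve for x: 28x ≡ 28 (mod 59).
x ≡ 1 (mod 59)

gcd(28, 59) = 1, which divides 28, so solutions exist.
Find 28^(-1) mod 59 by the extended Euclidean algorithm:
59 = 2 × 28 + 3  ⟹  3 = (1)·59 + (-2)·28
28 = 9 × 3 + 1  ⟹  1 = (-9)·59 + (19)·28
So (19)·28 ≡ 1 (mod 59), i.e. 28^(-1) ≡ 19 (mod 59).
x ≡ 19 × 28 = 532 ≡ 1 (mod 59).
Check: 28 × 1 = 28 ≡ 28 (mod 59).
Unique solution: x ≡ 1 (mod 59)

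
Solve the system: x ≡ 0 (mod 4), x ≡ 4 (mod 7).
4

Using Chinese Remainder Theorem:
M = 4 × 7 = 28
M1 = 7, M2 = 4
y1 = 7^(-1) mod 4 = 3
y2 = 4^(-1) mod 7 = 2
x = (0×7×3 + 4×4×2) mod 28 = 4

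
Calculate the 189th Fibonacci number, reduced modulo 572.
78

Matrix identity: Q^n = [[F_(n+1), F_n], [F_n, F_(n-1)]] with Q = [[1,1],[1,0]].
n = 189 = 10111101₂. Square-and-multiply, entries mod 572:
Q^1 = [[1,1],[1,0]]
Q^2 = (Q^1)² = [[2,1],[1,1]]
Q^5 = (Q^2)²·Q = [[8,5],[5,3]]
Q^11 = (Q^5)²·Q = [[144,89],[89,55]]
Q^23 = (Q^11)²·Q = [[36,57],[57,551]]
Q^47 = (Q^23)²·Q = [[252,541],[541,283]]
Q^94 = (Q^47)² = [[401,3],[3,398]]
Q^189 = (Q^94)²·Q = [[187,78],[78,109]]
F_189 mod 572 = Q^189[0][1] = 78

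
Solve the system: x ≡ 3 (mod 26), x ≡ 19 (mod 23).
341

Using Chinese Remainder Theorem:
M = 26 × 23 = 598
M1 = 23, M2 = 26
y1 = 23^(-1) mod 26 = 17
y2 = 26^(-1) mod 23 = 8
x = (3×23×17 + 19×26×8) mod 598 = 341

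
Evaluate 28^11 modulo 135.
82

Repeated squaring. Binary of 11 = 1011.
28^1 ≡ 28 (mod 135); 28^2 ≡ 109 (mod 135); 28^4 ≡ 1 (mod 135); 28^8 ≡ 1 (mod 135)
28^11 = 28^1 × 28^2 × 28^8 ≡ 82 (mod 135)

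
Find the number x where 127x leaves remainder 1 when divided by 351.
199

gcd(127, 351) = 1, so the inverse exists.
Extended Euclidean algorithm on (351, 127):
351 = 2 × 127 + 97  ⟹  97 = (1)·351 + (-2)·127
127 = 1 × 97 + 30  ⟹  30 = (-1)·351 + (3)·127
97 = 3 × 30 + 7  ⟹  7 = (4)·351 + (-11)·127
30 = 4 × 7 + 2  ⟹  2 = (-17)·351 + (47)·127
7 = 3 × 2 + 1  ⟹  1 = (55)·351 + (-152)·127
So (-152)·127 ≡ 1 (mod 351), i.e. 127^(-1) ≡ -152 ≡ 199 (mod 351).
Check: 127 × 199 = 25273 ≡ 1 (mod 351)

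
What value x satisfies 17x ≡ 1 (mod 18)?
17

gcd(17, 18) = 1, so the inverse exists.
Extended Euclidean algorithm on (18, 17):
18 = 1 × 17 + 1  ⟹  1 = (1)·18 + (-1)·17
So (-1)·17 ≡ 1 (mod 18), i.e. 17^(-1) ≡ -1 ≡ 17 (mod 18).
Check: 17 × 17 = 289 ≡ 1 (mod 18)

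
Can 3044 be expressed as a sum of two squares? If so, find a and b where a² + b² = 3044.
38² + 40² (a=38, b=40)

Factorization: 3044 = 2^2 × 761
By Fermat: n is sum of two squares iff every prime p ≡ 3 (mod 4) appears to even power.
All primes ≡ 3 (mod 4) appear to even power.
Search a = 0, 1, 2, … for 3044 - a² a perfect square: first hit at a = 38: 3044 - 1444 = 1600 = 40².
3044 = 38² + 40² = 1444 + 1600 ✓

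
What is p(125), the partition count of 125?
3163127352

p(n) counts ways to write n as a sum of positive integers (order ignored).
Euler's pentagonal recurrence: p(k) = p(k-1) + p(k-2) - p(k-5) - p(k-7) + p(k-12) + p(k-15) - ... (offsets j(3j∓1)/2, signs ++--, p(0)=1, p(<0)=0).
DP table for k = 0..124: p(0)=1, p(1)=1, p(2)=2, p(3)=3, p(4)=5, p(5)=7, p(6)=11, p(7)=15, p(8)=22, p(9)=30, p(10)=42, p(11)=56, p(12)=77, p(13)=101, p(14)=135, p(15)=176, p(16)=231, p(17)=297, p(18)=385, p(19)=490, p(20)=627, p(21)=792, p(22)=1002, p(23)=1255, p(24)=1575, p(25)=1958, p(26)=2436, p(27)=3010, p(28)=3718, p(29)=4565, p(30)=5604, p(31)=6842, p(32)=8349, p(33)=10143, p(34)=12310, p(35)=14883, p(36)=17977, p(37)=21637, p(38)=26015, p(39)=31185, p(40)=37338, p(41)=44583, p(42)=53174, p(43)=63261, p(44)=75175, p(45)=89134, p(46)=105558, p(47)=124754, p(48)=147273, p(49)=173525, p(50)=204226, p(51)=239943, p(52)=281589, p(53)=329931, p(54)=386155, p(55)=451276, p(56)=526823, p(57)=614154, p(58)=715220, p(59)=831820, p(60)=966467, p(61)=1121505, p(62)=1300156, p(63)=1505499, p(64)=1741630, p(65)=2012558, p(66)=2323520, p(67)=2679689, p(68)=3087735, p(69)=3554345, p(70)=4087968, p(71)=4697205, p(72)=5392783, p(73)=6185689, p(74)=7089500, p(75)=8118264, p(76)=9289091, p(77)=10619863, p(78)=12132164, p(79)=13848650, p(80)=15796476, p(81)=18004327, p(82)=20506255, p(83)=23338469, p(84)=26543660, p(85)=30167357, p(86)=34262962, p(87)=38887673, p(88)=44108109, p(89)=49995925, p(90)=56634173, p(91)=64112359, p(92)=72533807, p(93)=82010177, p(94)=92669720, p(95)=104651419, p(96)=118114304, p(97)=133230930, p(98)=150198136, p(99)=169229875, p(100)=190569292, p(101)=214481126, p(102)=241265379, p(103)=271248950, p(104)=304801365, p(105)=342325709, p(106)=384276336, p(107)=431149389, p(108)=483502844, p(109)=541946240, p(110)=607163746, p(111)=679903203, p(112)=761002156, p(113)=851376628, p(114)=952050665, p(115)=1064144451, p(116)=1188908248, p(117)=1327710076, p(118)=1482074143, p(119)=1653668665, p(120)=1844349560, p(121)=2056148051, p(122)=2291320912, p(123)=2552338241, p(124)=2841940500.
Final step: p(125) = p(124) + p(123) - p(120) - p(118) + p(113) + p(110) - p(103) - p(99) + p(90) + p(85) - p(74) - p(68) + p(55) + p(48) - p(33) - p(25) + p(8)
= 2841940500 + 2552338241 - 1844349560 - 1482074143 + 851376628 + 607163746 - 271248950 - 169229875 + 56634173 + 30167357 - 7089500 - 3087735 + 451276 + 147273 - 10143 - 1958 + 22
= 3163127352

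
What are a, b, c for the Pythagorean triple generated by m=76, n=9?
(5695, 1368, 5857)

Euclid's formula: a = m² - n², b = 2mn, c = m² + n²
m = 76, n = 9
a = 76² - 9² = 5776 - 81 = 5695
b = 2 × 76 × 9 = 1368
c = 76² + 9² = 5776 + 81 = 5857
Verification: 5695² + 1368² = 32433025 + 1871424 = 34304449 = 5857² ✓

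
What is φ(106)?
52

106 = 2 × 53
φ(n) = n × ∏(1 - 1/p) for each prime p dividing n
φ(106) = 106 × (1 - 1/2) × (1 - 1/53) = 52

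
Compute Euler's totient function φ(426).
140

426 = 2 × 3 × 71
φ(n) = n × ∏(1 - 1/p) for each prime p dividing n
φ(426) = 426 × (1 - 1/2) × (1 - 1/3) × (1 - 1/71) = 140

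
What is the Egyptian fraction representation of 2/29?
1/15 + 1/435

Greedy algorithm:
2/29: ceiling(29/2) = 15, use 1/15
1/435: ceiling(435/1) = 435, use 1/435
Result: 2/29 = 1/15 + 1/435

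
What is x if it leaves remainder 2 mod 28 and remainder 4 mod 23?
142

Using Chinese Remainder Theorem:
M = 28 × 23 = 644
M1 = 23, M2 = 28
y1 = 23^(-1) mod 28 = 11
y2 = 28^(-1) mod 23 = 14
x = (2×23×11 + 4×28×14) mod 644 = 142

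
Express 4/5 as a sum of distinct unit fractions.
1/2 + 1/4 + 1/20

Greedy algorithm:
4/5: ceiling(5/4) = 2, use 1/2
3/10: ceiling(10/3) = 4, use 1/4
1/20: ceiling(20/1) = 20, use 1/20
Result: 4/5 = 1/2 + 1/4 + 1/20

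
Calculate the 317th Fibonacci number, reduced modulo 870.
527

Matrix identity: Q^n = [[F_(n+1), F_n], [F_n, F_(n-1)]] with Q = [[1,1],[1,0]].
n = 317 = 100111101₂. Square-and-multiply, entries mod 870:
Q^1 = [[1,1],[1,0]]
Q^2 = (Q^1)² = [[2,1],[1,1]]
Q^4 = (Q^2)² = [[5,3],[3,2]]
Q^9 = (Q^4)²·Q = [[55,34],[34,21]]
Q^19 = (Q^9)²·Q = [[675,701],[701,844]]
Q^39 = (Q^19)²·Q = [[405,466],[466,809]]
Q^79 = (Q^39)²·Q = [[345,121],[121,224]]
Q^158 = (Q^79)² = [[556,119],[119,437]]
Q^317 = (Q^158)²·Q = [[374,527],[527,717]]
F_317 mod 870 = Q^317[0][1] = 527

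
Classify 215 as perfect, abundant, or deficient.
deficient

Proper divisors of 215: sum = 1 + 5 + 43 = 49
Since 49 < 215, 215 is deficient.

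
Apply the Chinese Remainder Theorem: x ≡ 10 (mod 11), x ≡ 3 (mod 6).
21

Using Chinese Remainder Theorem:
M = 11 × 6 = 66
M1 = 6, M2 = 11
y1 = 6^(-1) mod 11 = 2
y2 = 11^(-1) mod 6 = 5
x = (10×6×2 + 3×11×5) mod 66 = 21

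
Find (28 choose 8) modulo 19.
9

Using Lucas' theorem:
Write n=28 and k=8 in base 19:
n in base 19: [1, 9]
k in base 19: [0, 8]
C(28,8) mod 19 = ∏ C(n_i, k_i) mod 19
Digit binomials (mod 19): C(1,0) = 1; C(9,8) = 9
Product: 1 × 9 = 9 ≡ 9 (mod 19)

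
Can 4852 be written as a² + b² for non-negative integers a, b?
44² + 54² (a=44, b=54)

Factorization: 4852 = 2^2 × 1213
By Fermat: n is sum of two squares iff every prime p ≡ 3 (mod 4) appears to even power.
All primes ≡ 3 (mod 4) appear to even power.
Search a = 0, 1, 2, … for 4852 - a² a perfect square: first hit at a = 44: 4852 - 1936 = 2916 = 54².
4852 = 44² + 54² = 1936 + 2916 ✓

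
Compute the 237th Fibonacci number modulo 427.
2

Matrix identity: Q^n = [[F_(n+1), F_n], [F_n, F_(n-1)]] with Q = [[1,1],[1,0]].
n = 237 = 11101101₂. Square-and-multiply, entries mod 427:
Q^1 = [[1,1],[1,0]]
Q^3 = (Q^1)²·Q = [[3,2],[2,1]]
Q^7 = (Q^3)²·Q = [[21,13],[13,8]]
Q^14 = (Q^7)² = [[183,377],[377,233]]
Q^29 = (Q^14)²·Q = [[244,121],[121,123]]
Q^59 = (Q^29)²·Q = [[305,306],[306,426]]
Q^118 = (Q^59)² = [[62,365],[365,124]]
Q^237 = (Q^118)²·Q = [[426,2],[2,424]]
F_237 mod 427 = Q^237[0][1] = 2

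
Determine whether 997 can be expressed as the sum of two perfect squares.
6² + 31² (a=6, b=31)

Factorization: 997 = 997
By Fermat: n is sum of two squares iff every prime p ≡ 3 (mod 4) appears to even power.
All primes ≡ 3 (mod 4) appear to even power.
Search a = 0, 1, 2, … for 997 - a² a perfect square: first hit at a = 6: 997 - 36 = 961 = 31².
997 = 6² + 31² = 36 + 961 ✓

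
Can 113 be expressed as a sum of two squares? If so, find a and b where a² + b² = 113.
7² + 8² (a=7, b=8)

Factorization: 113 = 113
By Fermat: n is sum of two squares iff every prime p ≡ 3 (mod 4) appears to even power.
All primes ≡ 3 (mod 4) appear to even power.
Search a = 0, 1, 2, … for 113 - a² a perfect square: first hit at a = 7: 113 - 49 = 64 = 8².
113 = 7² + 8² = 49 + 64 ✓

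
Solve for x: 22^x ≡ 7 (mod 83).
20

Baby-step giant-step with step n = ⌈√83⌉ = 10.
Baby steps 22^j mod 83 (j:value) for j=0..9: 0:1, 1:22, 2:69, 3:24, 4:30, 5:79, 6:78, 7:56, 8:70, 9:46.
Giant-step multiplier: 22^(-10) ≡ 22^(82-10) = 22^72 ≡ 26 (mod 83).
Giant steps γ_i = 7·26^i mod 83: γ_0=7, γ_1=16, γ_2=1 (in table at j=0).
x = i·n + j = 2·10 + 0 = 20.
Check: 22^20 ≡ 7 (mod 83).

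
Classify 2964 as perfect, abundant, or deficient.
abundant

Proper divisors of 2964: sum = 1 + 2 + 3 + 4 + 6 + 12 + 13 + 19 + ... + 494 + 741 + 988 + 1482 (23 divisors) = 4876
Since 4876 > 2964, 2964 is abundant.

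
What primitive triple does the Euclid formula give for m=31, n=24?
(385, 1488, 1537)

Euclid's formula: a = m² - n², b = 2mn, c = m² + n²
m = 31, n = 24
a = 31² - 24² = 961 - 576 = 385
b = 2 × 31 × 24 = 1488
c = 31² + 24² = 961 + 576 = 1537
Verification: 385² + 1488² = 148225 + 2214144 = 2362369 = 1537² ✓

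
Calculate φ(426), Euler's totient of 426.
140

426 = 2 × 3 × 71
φ(n) = n × ∏(1 - 1/p) for each prime p dividing n
φ(426) = 426 × (1 - 1/2) × (1 - 1/3) × (1 - 1/71) = 140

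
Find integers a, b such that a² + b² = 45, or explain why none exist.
3² + 6² (a=3, b=6)

Factorization: 45 = 3^2 × 5
By Fermat: n is sum of two squares iff every prime p ≡ 3 (mod 4) appears to even power.
All primes ≡ 3 (mod 4) appear to even power.
Search a = 0, 1, 2, … for 45 - a² a perfect square: first hit at a = 3: 45 - 9 = 36 = 6².
45 = 3² + 6² = 9 + 36 ✓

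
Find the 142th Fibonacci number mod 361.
322

Matrix identity: Q^n = [[F_(n+1), F_n], [F_n, F_(n-1)]] with Q = [[1,1],[1,0]].
n = 142 = 10001110₂. Square-and-multiply, entries mod 361:
Q^1 = [[1,1],[1,0]]
Q^2 = (Q^1)² = [[2,1],[1,1]]
Q^4 = (Q^2)² = [[5,3],[3,2]]
Q^8 = (Q^4)² = [[34,21],[21,13]]
Q^17 = (Q^8)²·Q = [[57,153],[153,265]]
Q^35 = (Q^17)²·Q = [[114,305],[305,170]]
Q^71 = (Q^35)²·Q = [[228,248],[248,341]]
Q^142 = (Q^71)² = [[134,322],[322,173]]
F_142 mod 361 = Q^142[0][1] = 322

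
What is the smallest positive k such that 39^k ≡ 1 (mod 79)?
78

79 is prime, so ord(39) divides φ(79) = 78.
Divisors of 78: 1, 2, 3, 6, 13, 26, 39, 78.
Repeated squaring: 39^1 ≡ 39, 39^2 ≡ 20, 39^4 ≡ 5, 39^8 ≡ 25, 39^16 ≡ 72, 39^32 ≡ 49, 39^64 ≡ 31 (mod 79).
Test 39^d mod 79 for each divisor d in increasing order:
39^1 ≡ 39
39^2 ≡ 20
39^3 = 39^2·39^1 ≡ 69
39^6 = 39^4·39^2 ≡ 21
39^13 = 39^8·39^4·39^1 ≡ 56
39^26 = 39^16·39^8·39^2 ≡ 55
39^39 = 39^32·39^4·39^2·39^1 ≡ 78
39^78 = 39^64·39^8·39^4·39^2 ≡ 1  ← first divisor giving 1
The order is 78.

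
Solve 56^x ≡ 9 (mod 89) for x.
58

Baby-step giant-step with step n = ⌈√89⌉ = 10.
Baby steps 56^j mod 89 (j:value) for j=0..9: 0:1, 1:56, 2:21, 3:19, 4:85, 5:43, 6:5, 7:13, 8:16, 9:6.
Giant-step multiplier: 56^(-10) ≡ 56^(88-10) = 56^78 ≡ 40 (mod 89).
Giant steps γ_i = 9·40^i mod 89: γ_0=9, γ_1=4, γ_2=71, γ_3=81, γ_4=36, γ_5=16 (in table at j=8).
x = i·n + j = 5·10 + 8 = 58.
Check: 56^58 ≡ 9 (mod 89).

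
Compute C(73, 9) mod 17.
0

Using Lucas' theorem:
Write n=73 and k=9 in base 17:
n in base 17: [4, 5]
k in base 17: [0, 9]
C(73,9) mod 17 = ∏ C(n_i, k_i) mod 17
Digit binomials (mod 17): C(4,0) = 1; C(5,9) = 0 (k_i > n_i)
Product: 1 × 0 = 0 ≡ 0 (mod 17)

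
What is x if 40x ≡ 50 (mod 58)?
x ≡ 23 (mod 29)

gcd(40, 58) = 2, which divides 50, so solutions exist.
Divide through by 2: 20x ≡ 25 (mod 29).
Find 20^(-1) mod 29 by the extended Euclidean algorithm:
29 = 1 × 20 + 9  ⟹  9 = (1)·29 + (-1)·20
20 = 2 × 9 + 2  ⟹  2 = (-2)·29 + (3)·20
9 = 4 × 2 + 1  ⟹  1 = (9)·29 + (-13)·20
So (-13)·20 ≡ 1 (mod 29), i.e. 20^(-1) ≡ -13 ≡ 16 (mod 29).
x ≡ 16 × 25 = 400 ≡ 23 (mod 29).
Check: 40 × 23 = 920 ≡ 50 (mod 58).
x ≡ 23 (mod 29), giving 2 solutions mod 58.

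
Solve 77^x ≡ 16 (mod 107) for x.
18

Baby-step giant-step with step n = ⌈√107⌉ = 11.
Baby steps 77^j mod 107 (j:value) for j=0..10: 0:1, 1:77, 2:44, 3:71, 4:10, 5:21, 6:12, 7:68, 8:100, 9:103, 10:13.
Giant-step multiplier: 77^(-11) ≡ 77^(106-11) = 77^95 ≡ 31 (mod 107).
Giant steps γ_i = 16·31^i mod 107: γ_0=16, γ_1=68 (in table at j=7).
x = i·n + j = 1·11 + 7 = 18.
Check: 77^18 ≡ 16 (mod 107).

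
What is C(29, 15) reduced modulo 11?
4

Using Lucas' theorem:
Write n=29 and k=15 in base 11:
n in base 11: [2, 7]
k in base 11: [1, 4]
C(29,15) mod 11 = ∏ C(n_i, k_i) mod 11
Digit binomials (mod 11): C(2,1) = 2; C(7,4) = 35 ≡ 2
Product: 2 × 2 = 4 ≡ 4 (mod 11)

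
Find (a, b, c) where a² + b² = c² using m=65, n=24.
(3649, 3120, 4801)

Euclid's formula: a = m² - n², b = 2mn, c = m² + n²
m = 65, n = 24
a = 65² - 24² = 4225 - 576 = 3649
b = 2 × 65 × 24 = 3120
c = 65² + 24² = 4225 + 576 = 4801
Verification: 3649² + 3120² = 13315201 + 9734400 = 23049601 = 4801² ✓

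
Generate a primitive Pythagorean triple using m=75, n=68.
(1001, 10200, 10249)

Euclid's formula: a = m² - n², b = 2mn, c = m² + n²
m = 75, n = 68
a = 75² - 68² = 5625 - 4624 = 1001
b = 2 × 75 × 68 = 10200
c = 75² + 68² = 5625 + 4624 = 10249
Verification: 1001² + 10200² = 1002001 + 104040000 = 105042001 = 10249² ✓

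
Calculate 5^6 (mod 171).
64

Repeated squaring. Binary of 6 = 110.
5^1 ≡ 5 (mod 171); 5^2 ≡ 25 (mod 171); 5^4 ≡ 112 (mod 171)
5^6 = 5^2 × 5^4 ≡ 64 (mod 171)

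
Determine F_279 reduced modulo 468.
430

Matrix identity: Q^n = [[F_(n+1), F_n], [F_n, F_(n-1)]] with Q = [[1,1],[1,0]].
n = 279 = 100010111₂. Square-and-multiply, entries mod 468:
Q^1 = [[1,1],[1,0]]
Q^2 = (Q^1)² = [[2,1],[1,1]]
Q^4 = (Q^2)² = [[5,3],[3,2]]
Q^8 = (Q^4)² = [[34,21],[21,13]]
Q^17 = (Q^8)²·Q = [[244,193],[193,51]]
Q^34 = (Q^17)² = [[377,307],[307,70]]
Q^69 = (Q^34)²·Q = [[143,38],[38,105]]
Q^139 = (Q^69)²·Q = [[429,365],[365,64]]
Q^279 = (Q^139)²·Q = [[195,430],[430,233]]
F_279 mod 468 = Q^279[0][1] = 430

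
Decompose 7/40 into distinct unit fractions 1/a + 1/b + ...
1/6 + 1/120

Greedy algorithm:
7/40: ceiling(40/7) = 6, use 1/6
1/120: ceiling(120/1) = 120, use 1/120
Result: 7/40 = 1/6 + 1/120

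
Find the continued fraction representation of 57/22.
[2; 1, 1, 2, 4]

Euclidean algorithm steps:
57 = 2 × 22 + 13
22 = 1 × 13 + 9
13 = 1 × 9 + 4
9 = 2 × 4 + 1
4 = 4 × 1 + 0
Continued fraction: [2; 1, 1, 2, 4]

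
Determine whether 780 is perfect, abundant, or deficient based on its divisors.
abundant

Proper divisors of 780: sum = 1 + 2 + 3 + 4 + 5 + 6 + 10 + 12 + ... + 156 + 195 + 260 + 390 (23 divisors) = 1572
Since 1572 > 780, 780 is abundant.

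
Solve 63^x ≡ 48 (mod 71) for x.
30

Baby-step giant-step with step n = ⌈√71⌉ = 9.
Baby steps 63^j mod 71 (j:value) for j=0..8: 0:1, 1:63, 2:64, 3:56, 4:49, 5:34, 6:12, 7:46, 8:58.
Giant-step multiplier: 63^(-9) ≡ 63^(70-9) = 63^61 ≡ 28 (mod 71).
Giant steps γ_i = 48·28^i mod 71: γ_0=48, γ_1=66, γ_2=2, γ_3=56 (in table at j=3).
x = i·n + j = 3·9 + 3 = 30.
Check: 63^30 ≡ 48 (mod 71).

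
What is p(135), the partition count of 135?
9035836076

p(n) counts ways to write n as a sum of positive integers (order ignored).
Euler's pentagonal recurrence: p(k) = p(k-1) + p(k-2) - p(k-5) - p(k-7) + p(k-12) + p(k-15) - ... (offsets j(3j∓1)/2, signs ++--, p(0)=1, p(<0)=0).
DP table for k = 0..134: p(0)=1, p(1)=1, p(2)=2, p(3)=3, p(4)=5, p(5)=7, p(6)=11, p(7)=15, p(8)=22, p(9)=30, p(10)=42, p(11)=56, p(12)=77, p(13)=101, p(14)=135, p(15)=176, p(16)=231, p(17)=297, p(18)=385, p(19)=490, p(20)=627, p(21)=792, p(22)=1002, p(23)=1255, p(24)=1575, p(25)=1958, p(26)=2436, p(27)=3010, p(28)=3718, p(29)=4565, p(30)=5604, p(31)=6842, p(32)=8349, p(33)=10143, p(34)=12310, p(35)=14883, p(36)=17977, p(37)=21637, p(38)=26015, p(39)=31185, p(40)=37338, p(41)=44583, p(42)=53174, p(43)=63261, p(44)=75175, p(45)=89134, p(46)=105558, p(47)=124754, p(48)=147273, p(49)=173525, p(50)=204226, p(51)=239943, p(52)=281589, p(53)=329931, p(54)=386155, p(55)=451276, p(56)=526823, p(57)=614154, p(58)=715220, p(59)=831820, p(60)=966467, p(61)=1121505, p(62)=1300156, p(63)=1505499, p(64)=1741630, p(65)=2012558, p(66)=2323520, p(67)=2679689, p(68)=3087735, p(69)=3554345, p(70)=4087968, p(71)=4697205, p(72)=5392783, p(73)=6185689, p(74)=7089500, p(75)=8118264, p(76)=9289091, p(77)=10619863, p(78)=12132164, p(79)=13848650, p(80)=15796476, p(81)=18004327, p(82)=20506255, p(83)=23338469, p(84)=26543660, p(85)=30167357, p(86)=34262962, p(87)=38887673, p(88)=44108109, p(89)=49995925, p(90)=56634173, p(91)=64112359, p(92)=72533807, p(93)=82010177, p(94)=92669720, p(95)=104651419, p(96)=118114304, p(97)=133230930, p(98)=150198136, p(99)=169229875, p(100)=190569292, p(101)=214481126, p(102)=241265379, p(103)=271248950, p(104)=304801365, p(105)=342325709, p(106)=384276336, p(107)=431149389, p(108)=483502844, p(109)=541946240, p(110)=607163746, p(111)=679903203, p(112)=761002156, p(113)=851376628, p(114)=952050665, p(115)=1064144451, p(116)=1188908248, p(117)=1327710076, p(118)=1482074143, p(119)=1653668665, p(120)=1844349560, p(121)=2056148051, p(122)=2291320912, p(123)=2552338241, p(124)=2841940500, p(125)=3163127352, p(126)=3519222692, p(127)=3913864295, p(128)=4351078600, p(129)=4835271870, p(130)=5371315400, p(131)=5964539504, p(132)=6620830889, p(133)=7346629512, p(134)=8149040695.
Final step: p(135) = p(134) + p(133) - p(130) - p(128) + p(123) + p(120) - p(113) - p(109) + p(100) + p(95) - p(84) - p(78) + p(65) + p(58) - p(43) - p(35) + p(18) + p(9)
= 8149040695 + 7346629512 - 5371315400 - 4351078600 + 2552338241 + 1844349560 - 851376628 - 541946240 + 190569292 + 104651419 - 26543660 - 12132164 + 2012558 + 715220 - 63261 - 14883 + 385 + 30
= 9035836076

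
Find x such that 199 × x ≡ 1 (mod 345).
319

gcd(199, 345) = 1, so the inverse exists.
Extended Euclidean algorithm on (345, 199):
345 = 1 × 199 + 146  ⟹  146 = (1)·345 + (-1)·199
199 = 1 × 146 + 53  ⟹  53 = (-1)·345 + (2)·199
146 = 2 × 53 + 40  ⟹  40 = (3)·345 + (-5)·199
53 = 1 × 40 + 13  ⟹  13 = (-4)·345 + (7)·199
40 = 3 × 13 + 1  ⟹  1 = (15)·345 + (-26)·199
So (-26)·199 ≡ 1 (mod 345), i.e. 199^(-1) ≡ -26 ≡ 319 (mod 345).
Check: 199 × 319 = 63481 ≡ 1 (mod 345)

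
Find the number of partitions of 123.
2552338241

p(n) counts ways to write n as a sum of positive integers (order ignored).
Euler's pentagonal recurrence: p(k) = p(k-1) + p(k-2) - p(k-5) - p(k-7) + p(k-12) + p(k-15) - ... (offsets j(3j∓1)/2, signs ++--, p(0)=1, p(<0)=0).
DP table for k = 0..122: p(0)=1, p(1)=1, p(2)=2, p(3)=3, p(4)=5, p(5)=7, p(6)=11, p(7)=15, p(8)=22, p(9)=30, p(10)=42, p(11)=56, p(12)=77, p(13)=101, p(14)=135, p(15)=176, p(16)=231, p(17)=297, p(18)=385, p(19)=490, p(20)=627, p(21)=792, p(22)=1002, p(23)=1255, p(24)=1575, p(25)=1958, p(26)=2436, p(27)=3010, p(28)=3718, p(29)=4565, p(30)=5604, p(31)=6842, p(32)=8349, p(33)=10143, p(34)=12310, p(35)=14883, p(36)=17977, p(37)=21637, p(38)=26015, p(39)=31185, p(40)=37338, p(41)=44583, p(42)=53174, p(43)=63261, p(44)=75175, p(45)=89134, p(46)=105558, p(47)=124754, p(48)=147273, p(49)=173525, p(50)=204226, p(51)=239943, p(52)=281589, p(53)=329931, p(54)=386155, p(55)=451276, p(56)=526823, p(57)=614154, p(58)=715220, p(59)=831820, p(60)=966467, p(61)=1121505, p(62)=1300156, p(63)=1505499, p(64)=1741630, p(65)=2012558, p(66)=2323520, p(67)=2679689, p(68)=3087735, p(69)=3554345, p(70)=4087968, p(71)=4697205, p(72)=5392783, p(73)=6185689, p(74)=7089500, p(75)=8118264, p(76)=9289091, p(77)=10619863, p(78)=12132164, p(79)=13848650, p(80)=15796476, p(81)=18004327, p(82)=20506255, p(83)=23338469, p(84)=26543660, p(85)=30167357, p(86)=34262962, p(87)=38887673, p(88)=44108109, p(89)=49995925, p(90)=56634173, p(91)=64112359, p(92)=72533807, p(93)=82010177, p(94)=92669720, p(95)=104651419, p(96)=118114304, p(97)=133230930, p(98)=150198136, p(99)=169229875, p(100)=190569292, p(101)=214481126, p(102)=241265379, p(103)=271248950, p(104)=304801365, p(105)=342325709, p(106)=384276336, p(107)=431149389, p(108)=483502844, p(109)=541946240, p(110)=607163746, p(111)=679903203, p(112)=761002156, p(113)=851376628, p(114)=952050665, p(115)=1064144451, p(116)=1188908248, p(117)=1327710076, p(118)=1482074143, p(119)=1653668665, p(120)=1844349560, p(121)=2056148051, p(122)=2291320912.
Final step: p(123) = p(122) + p(121) - p(118) - p(116) + p(111) + p(108) - p(101) - p(97) + p(88) + p(83) - p(72) - p(66) + p(53) + p(46) - p(31) - p(23) + p(6)
= 2291320912 + 2056148051 - 1482074143 - 1188908248 + 679903203 + 483502844 - 214481126 - 133230930 + 44108109 + 23338469 - 5392783 - 2323520 + 329931 + 105558 - 6842 - 1255 + 11
= 2552338241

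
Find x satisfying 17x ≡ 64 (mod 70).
x ≡ 12 (mod 70)

gcd(17, 70) = 1, which divides 64, so solutions exist.
Find 17^(-1) mod 70 by the extended Euclidean algorithm:
70 = 4 × 17 + 2  ⟹  2 = (1)·70 + (-4)·17
17 = 8 × 2 + 1  ⟹  1 = (-8)·70 + (33)·17
So (33)·17 ≡ 1 (mod 70), i.e. 17^(-1) ≡ 33 (mod 70).
x ≡ 33 × 64 = 2112 ≡ 12 (mod 70).
Check: 17 × 12 = 204 ≡ 64 (mod 70).
Unique solution: x ≡ 12 (mod 70)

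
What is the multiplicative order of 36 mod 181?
30

181 is prime, so ord(36) divides φ(181) = 180.
Divisors of 180: 1, 2, 3, 4, 5, 6, 9, 10, 12, 15, 18, 20, 30, 36, 45, 60, 90, 180.
Repeated squaring: 36^1 ≡ 36, 36^2 ≡ 29, 36^4 ≡ 117, 36^8 ≡ 114, 36^16 ≡ 145, 36^32 ≡ 29, 36^64 ≡ 117, 36^128 ≡ 114 (mod 181).
Test 36^d mod 181 for each divisor d in increasing order:
36^1 ≡ 36
36^2 ≡ 29
36^3 = 36^2·36^1 ≡ 139
36^4 ≡ 117
36^5 = 36^4·36^1 ≡ 49
36^6 = 36^4·36^2 ≡ 135
36^9 = 36^8·36^1 ≡ 122
36^10 = 36^8·36^2 ≡ 48
36^12 = 36^8·36^4 ≡ 125
36^15 = 36^8·36^4·36^2·36^1 ≡ 180
36^18 = 36^16·36^2 ≡ 42
36^20 = 36^16·36^4 ≡ 132
36^30 = 36^16·36^8·36^4·36^2 ≡ 1  ← first divisor giving 1
The order is 30.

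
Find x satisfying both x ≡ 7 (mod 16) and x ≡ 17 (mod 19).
55

Using Chinese Remainder Theorem:
M = 16 × 19 = 304
M1 = 19, M2 = 16
y1 = 19^(-1) mod 16 = 11
y2 = 16^(-1) mod 19 = 6
x = (7×19×11 + 17×16×6) mod 304 = 55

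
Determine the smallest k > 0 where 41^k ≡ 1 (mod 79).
26

79 is prime, so ord(41) divides φ(79) = 78.
Divisors of 78: 1, 2, 3, 6, 13, 26, 39, 78.
Repeated squaring: 41^1 ≡ 41, 41^2 ≡ 22, 41^4 ≡ 10, 41^8 ≡ 21, 41^16 ≡ 46, 41^32 ≡ 62, 41^64 ≡ 52 (mod 79).
Test 41^d mod 79 for each divisor d in increasing order:
41^1 ≡ 41
41^2 ≡ 22
41^3 = 41^2·41^1 ≡ 33
41^6 = 41^4·41^2 ≡ 62
41^13 = 41^8·41^4·41^1 ≡ 78
41^26 = 41^16·41^8·41^2 ≡ 1  ← first divisor giving 1
The order is 26.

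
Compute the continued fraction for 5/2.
[2; 2]

Euclidean algorithm steps:
5 = 2 × 2 + 1
2 = 2 × 1 + 0
Continued fraction: [2; 2]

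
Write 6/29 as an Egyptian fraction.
1/5 + 1/145

Greedy algorithm:
6/29: ceiling(29/6) = 5, use 1/5
1/145: ceiling(145/1) = 145, use 1/145
Result: 6/29 = 1/5 + 1/145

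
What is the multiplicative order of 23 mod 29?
7

29 is prime, so ord(23) divides φ(29) = 28.
Divisors of 28: 1, 2, 4, 7, 14, 28.
Repeated squaring: 23^1 ≡ 23, 23^2 ≡ 7, 23^4 ≡ 20, 23^8 ≡ 23, 23^16 ≡ 7 (mod 29).
Test 23^d mod 29 for each divisor d in increasing order:
23^1 ≡ 23
23^2 ≡ 7
23^4 ≡ 20
23^7 = 23^4·23^2·23^1 ≡ 1  ← first divisor giving 1
The order is 7.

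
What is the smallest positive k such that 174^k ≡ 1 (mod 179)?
178

179 is prime, so ord(174) divides φ(179) = 178.
Divisors of 178: 1, 2, 89, 178.
Repeated squaring: 174^1 ≡ 174, 174^2 ≡ 25, 174^4 ≡ 88, 174^8 ≡ 47, 174^16 ≡ 61, 174^32 ≡ 141, 174^64 ≡ 12, 174^128 ≡ 144 (mod 179).
Test 174^d mod 179 for each divisor d in increasing order:
174^1 ≡ 174
174^2 ≡ 25
174^89 = 174^64·174^16·174^8·174^1 ≡ 178
174^178 = 174^128·174^32·174^16·174^2 ≡ 1  ← first divisor giving 1
The order is 178.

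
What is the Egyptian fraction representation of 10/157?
1/16 + 1/838 + 1/1052528

Greedy algorithm:
10/157: ceiling(157/10) = 16, use 1/16
3/2512: ceiling(2512/3) = 838, use 1/838
1/1052528: ceiling(1052528/1) = 1052528, use 1/1052528
Result: 10/157 = 1/16 + 1/838 + 1/1052528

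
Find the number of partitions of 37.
21637

p(n) counts ways to write n as a sum of positive integers (order ignored).
Euler's pentagonal recurrence: p(k) = p(k-1) + p(k-2) - p(k-5) - p(k-7) + p(k-12) + p(k-15) - ... (offsets j(3j∓1)/2, signs ++--, p(0)=1, p(<0)=0).
DP table for k = 0..36: p(0)=1, p(1)=1, p(2)=2, p(3)=3, p(4)=5, p(5)=7, p(6)=11, p(7)=15, p(8)=22, p(9)=30, p(10)=42, p(11)=56, p(12)=77, p(13)=101, p(14)=135, p(15)=176, p(16)=231, p(17)=297, p(18)=385, p(19)=490, p(20)=627, p(21)=792, p(22)=1002, p(23)=1255, p(24)=1575, p(25)=1958, p(26)=2436, p(27)=3010, p(28)=3718, p(29)=4565, p(30)=5604, p(31)=6842, p(32)=8349, p(33)=10143, p(34)=12310, p(35)=14883, p(36)=17977.
Final step: p(37) = p(36) + p(35) - p(32) - p(30) + p(25) + p(22) - p(15) - p(11) + p(2)
= 17977 + 14883 - 8349 - 5604 + 1958 + 1002 - 176 - 56 + 2
= 21637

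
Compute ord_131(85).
130

131 is prime, so ord(85) divides φ(131) = 130.
Divisors of 130: 1, 2, 5, 10, 13, 26, 65, 130.
Repeated squaring: 85^1 ≡ 85, 85^2 ≡ 20, 85^4 ≡ 7, 85^8 ≡ 49, 85^16 ≡ 43, 85^32 ≡ 15, 85^64 ≡ 94, 85^128 ≡ 59 (mod 131).
Test 85^d mod 131 for each divisor d in increasing order:
85^1 ≡ 85
85^2 ≡ 20
85^5 = 85^4·85^1 ≡ 71
85^10 = 85^8·85^2 ≡ 63
85^13 = 85^8·85^4·85^1 ≡ 73
85^26 = 85^16·85^8·85^2 ≡ 89
85^65 = 85^64·85^1 ≡ 130
85^130 = 85^128·85^2 ≡ 1  ← first divisor giving 1
The order is 130.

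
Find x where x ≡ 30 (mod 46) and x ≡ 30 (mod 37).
30

Using Chinese Remainder Theorem:
M = 46 × 37 = 1702
M1 = 37, M2 = 46
y1 = 37^(-1) mod 46 = 5
y2 = 46^(-1) mod 37 = 33
x = (30×37×5 + 30×46×33) mod 1702 = 30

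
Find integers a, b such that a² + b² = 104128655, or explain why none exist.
Not possible

Factorization: 104128655 = 5 × 17 × 107^3
By Fermat: n is sum of two squares iff every prime p ≡ 3 (mod 4) appears to even power.
Prime(s) ≡ 3 (mod 4) with odd exponent: [(107, 3)]
Therefore 104128655 cannot be expressed as a² + b².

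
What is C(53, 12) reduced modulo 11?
3

Using Lucas' theorem:
Write n=53 and k=12 in base 11:
n in base 11: [4, 9]
k in base 11: [1, 1]
C(53,12) mod 11 = ∏ C(n_i, k_i) mod 11
Digit binomials (mod 11): C(4,1) = 4; C(9,1) = 9
Product: 4 × 9 = 36 ≡ 3 (mod 11)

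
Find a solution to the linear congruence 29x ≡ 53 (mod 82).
x ≡ 81 (mod 82)

gcd(29, 82) = 1, which divides 53, so solutions exist.
Find 29^(-1) mod 82 by the extended Euclidean algorithm:
82 = 2 × 29 + 24  ⟹  24 = (1)·82 + (-2)·29
29 = 1 × 24 + 5  ⟹  5 = (-1)·82 + (3)·29
24 = 4 × 5 + 4  ⟹  4 = (5)·82 + (-14)·29
5 = 1 × 4 + 1  ⟹  1 = (-6)·82 + (17)·29
So (17)·29 ≡ 1 (mod 82), i.e. 29^(-1) ≡ 17 (mod 82).
x ≡ 17 × 53 = 901 ≡ 81 (mod 82).
Check: 29 × 81 = 2349 ≡ 53 (mod 82).
Unique solution: x ≡ 81 (mod 82)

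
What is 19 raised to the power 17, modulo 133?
38

Repeated squaring. Binary of 17 = 10001.
19^1 ≡ 19 (mod 133); 19^2 ≡ 95 (mod 133); 19^4 ≡ 114 (mod 133); 19^8 ≡ 95 (mod 133); 19^16 ≡ 114 (mod 133)
19^17 = 19^1 × 19^16 ≡ 38 (mod 133)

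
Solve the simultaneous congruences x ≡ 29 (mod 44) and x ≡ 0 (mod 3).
117

Using Chinese Remainder Theorem:
M = 44 × 3 = 132
M1 = 3, M2 = 44
y1 = 3^(-1) mod 44 = 15
y2 = 44^(-1) mod 3 = 2
x = (29×3×15 + 0×44×2) mod 132 = 117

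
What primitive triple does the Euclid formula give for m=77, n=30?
(5029, 4620, 6829)

Euclid's formula: a = m² - n², b = 2mn, c = m² + n²
m = 77, n = 30
a = 77² - 30² = 5929 - 900 = 5029
b = 2 × 77 × 30 = 4620
c = 77² + 30² = 5929 + 900 = 6829
Verification: 5029² + 4620² = 25290841 + 21344400 = 46635241 = 6829² ✓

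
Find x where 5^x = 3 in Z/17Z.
13

Baby-step giant-step with step n = ⌈√17⌉ = 5.
Baby steps 5^j mod 17 (j:value) for j=0..4: 0:1, 1:5, 2:8, 3:6, 4:13.
Giant-step multiplier: 5^(-5) ≡ 5^(16-5) = 5^11 ≡ 11 (mod 17).
Giant steps γ_i = 3·11^i mod 17: γ_0=3, γ_1=16, γ_2=6 (in table at j=3).
x = i·n + j = 2·5 + 3 = 13.
Check: 5^13 ≡ 3 (mod 17).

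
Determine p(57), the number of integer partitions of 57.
614154

p(n) counts ways to write n as a sum of positive integers (order ignored).
Euler's pentagonal recurrence: p(k) = p(k-1) + p(k-2) - p(k-5) - p(k-7) + p(k-12) + p(k-15) - ... (offsets j(3j∓1)/2, signs ++--, p(0)=1, p(<0)=0).
DP table for k = 0..56: p(0)=1, p(1)=1, p(2)=2, p(3)=3, p(4)=5, p(5)=7, p(6)=11, p(7)=15, p(8)=22, p(9)=30, p(10)=42, p(11)=56, p(12)=77, p(13)=101, p(14)=135, p(15)=176, p(16)=231, p(17)=297, p(18)=385, p(19)=490, p(20)=627, p(21)=792, p(22)=1002, p(23)=1255, p(24)=1575, p(25)=1958, p(26)=2436, p(27)=3010, p(28)=3718, p(29)=4565, p(30)=5604, p(31)=6842, p(32)=8349, p(33)=10143, p(34)=12310, p(35)=14883, p(36)=17977, p(37)=21637, p(38)=26015, p(39)=31185, p(40)=37338, p(41)=44583, p(42)=53174, p(43)=63261, p(44)=75175, p(45)=89134, p(46)=105558, p(47)=124754, p(48)=147273, p(49)=173525, p(50)=204226, p(51)=239943, p(52)=281589, p(53)=329931, p(54)=386155, p(55)=451276, p(56)=526823.
Final step: p(57) = p(56) + p(55) - p(52) - p(50) + p(45) + p(42) - p(35) - p(31) + p(22) + p(17) - p(6) - p(0)
= 526823 + 451276 - 281589 - 204226 + 89134 + 53174 - 14883 - 6842 + 1002 + 297 - 11 - 1
= 614154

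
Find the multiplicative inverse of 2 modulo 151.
76

gcd(2, 151) = 1, so the inverse exists.
Extended Euclidean algorithm on (151, 2):
151 = 75 × 2 + 1  ⟹  1 = (1)·151 + (-75)·2
So (-75)·2 ≡ 1 (mod 151), i.e. 2^(-1) ≡ -75 ≡ 76 (mod 151).
Check: 2 × 76 = 152 ≡ 1 (mod 151)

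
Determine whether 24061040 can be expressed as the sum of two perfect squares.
Not possible

Factorization: 24061040 = 2^4 × 5 × 67^3
By Fermat: n is sum of two squares iff every prime p ≡ 3 (mod 4) appears to even power.
Prime(s) ≡ 3 (mod 4) with odd exponent: [(67, 3)]
Therefore 24061040 cannot be expressed as a² + b².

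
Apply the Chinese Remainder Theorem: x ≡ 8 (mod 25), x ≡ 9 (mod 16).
233

Using Chinese Remainder Theorem:
M = 25 × 16 = 400
M1 = 16, M2 = 25
y1 = 16^(-1) mod 25 = 11
y2 = 25^(-1) mod 16 = 9
x = (8×16×11 + 9×25×9) mod 400 = 233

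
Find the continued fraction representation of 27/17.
[1; 1, 1, 2, 3]

Euclidean algorithm steps:
27 = 1 × 17 + 10
17 = 1 × 10 + 7
10 = 1 × 7 + 3
7 = 2 × 3 + 1
3 = 3 × 1 + 0
Continued fraction: [1; 1, 1, 2, 3]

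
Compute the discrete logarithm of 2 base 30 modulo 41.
22

Baby-step giant-step with step n = ⌈√41⌉ = 7.
Baby steps 30^j mod 41 (j:value) for j=0..6: 0:1, 1:30, 2:39, 3:22, 4:4, 5:38, 6:33.
Giant-step multiplier: 30^(-7) ≡ 30^(40-7) = 30^33 ≡ 7 (mod 41).
Giant steps γ_i = 2·7^i mod 41: γ_0=2, γ_1=14, γ_2=16, γ_3=30 (in table at j=1).
x = i·n + j = 3·7 + 1 = 22.
Check: 30^22 ≡ 2 (mod 41).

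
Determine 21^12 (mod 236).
193

Repeated squaring. Binary of 12 = 1100.
21^1 ≡ 21 (mod 236); 21^2 ≡ 205 (mod 236); 21^4 ≡ 17 (mod 236); 21^8 ≡ 53 (mod 236)
21^12 = 21^4 × 21^8 ≡ 193 (mod 236)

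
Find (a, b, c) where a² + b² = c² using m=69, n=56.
(1625, 7728, 7897)

Euclid's formula: a = m² - n², b = 2mn, c = m² + n²
m = 69, n = 56
a = 69² - 56² = 4761 - 3136 = 1625
b = 2 × 69 × 56 = 7728
c = 69² + 56² = 4761 + 3136 = 7897
Verification: 1625² + 7728² = 2640625 + 59721984 = 62362609 = 7897² ✓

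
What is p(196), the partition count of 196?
2814570987591

p(n) counts ways to write n as a sum of positive integers (order ignored).
Euler's pentagonal recurrence: p(k) = p(k-1) + p(k-2) - p(k-5) - p(k-7) + p(k-12) + p(k-15) - ... (offsets j(3j∓1)/2, signs ++--, p(0)=1, p(<0)=0).
DP table for k = 0..195: p(0)=1, p(1)=1, p(2)=2, p(3)=3, p(4)=5, p(5)=7, p(6)=11, p(7)=15, p(8)=22, p(9)=30, p(10)=42, p(11)=56, p(12)=77, p(13)=101, p(14)=135, p(15)=176, p(16)=231, p(17)=297, p(18)=385, p(19)=490, p(20)=627, p(21)=792, p(22)=1002, p(23)=1255, p(24)=1575, p(25)=1958, p(26)=2436, p(27)=3010, p(28)=3718, p(29)=4565, p(30)=5604, p(31)=6842, p(32)=8349, p(33)=10143, p(34)=12310, p(35)=14883, p(36)=17977, p(37)=21637, p(38)=26015, p(39)=31185, p(40)=37338, p(41)=44583, p(42)=53174, p(43)=63261, p(44)=75175, p(45)=89134, p(46)=105558, p(47)=124754, p(48)=147273, p(49)=173525, p(50)=204226, p(51)=239943, p(52)=281589, p(53)=329931, p(54)=386155, p(55)=451276, p(56)=526823, p(57)=614154, p(58)=715220, p(59)=831820, p(60)=966467, p(61)=1121505, p(62)=1300156, p(63)=1505499, p(64)=1741630, p(65)=2012558, p(66)=2323520, p(67)=2679689, p(68)=3087735, p(69)=3554345, p(70)=4087968, p(71)=4697205, p(72)=5392783, p(73)=6185689, p(74)=7089500, p(75)=8118264, p(76)=9289091, p(77)=10619863, p(78)=12132164, p(79)=13848650, p(80)=15796476, p(81)=18004327, p(82)=20506255, p(83)=23338469, p(84)=26543660, p(85)=30167357, p(86)=34262962, p(87)=38887673, p(88)=44108109, p(89)=49995925, p(90)=56634173, p(91)=64112359, p(92)=72533807, p(93)=82010177, p(94)=92669720, p(95)=104651419, p(96)=118114304, p(97)=133230930, p(98)=150198136, p(99)=169229875, p(100)=190569292, p(101)=214481126, p(102)=241265379, p(103)=271248950, p(104)=304801365, p(105)=342325709, p(106)=384276336, p(107)=431149389, p(108)=483502844, p(109)=541946240, p(110)=607163746, p(111)=679903203, p(112)=761002156, p(113)=851376628, p(114)=952050665, p(115)=1064144451, p(116)=1188908248, p(117)=1327710076, p(118)=1482074143, p(119)=1653668665, p(120)=1844349560, p(121)=2056148051, p(122)=2291320912, p(123)=2552338241, p(124)=2841940500, p(125)=3163127352, p(126)=3519222692, p(127)=3913864295, p(128)=4351078600, p(129)=4835271870, p(130)=5371315400, p(131)=5964539504, p(132)=6620830889, p(133)=7346629512, p(134)=8149040695, p(135)=9035836076, p(136)=10015581680, p(137)=11097645016, p(138)=12292341831, p(139)=13610949895, p(140)=15065878135, p(141)=16670689208, p(142)=18440293320, p(143)=20390982757, p(144)=22540654445, p(145)=24908858009, p(146)=27517052599, p(147)=30388671978, p(148)=33549419497, p(149)=37027355200, p(150)=40853235313, p(151)=45060624582, p(152)=49686288421, p(153)=54770336324, p(154)=60356673280, p(155)=66493182097, p(156)=73232243759, p(157)=80630964769, p(158)=88751778802, p(159)=97662728555, p(160)=107438159466, p(161)=118159068427, p(162)=129913904637, p(163)=142798995930, p(164)=156919475295, p(165)=172389800255, p(166)=189334822579, p(167)=207890420102, p(168)=228204732751, p(169)=250438925115, p(170)=274768617130, p(171)=301384802048, p(172)=330495499613, p(173)=362326859895, p(174)=397125074750, p(175)=435157697830, p(176)=476715857290, p(177)=522115831195, p(178)=571701605655, p(179)=625846753120, p(180)=684957390936, p(181)=749474411781, p(182)=819876908323, p(183)=896684817527, p(184)=980462880430, p(185)=1071823774337, p(186)=1171432692373, p(187)=1280011042268, p(188)=1398341745571, p(189)=1527273599625, p(190)=1667727404093, p(191)=1820701100652, p(192)=1987276856363, p(193)=2168627105469, p(194)=2366022741845, p(195)=2580840212973.
Final step: p(196) = p(195) + p(194) - p(191) - p(189) + p(184) + p(181) - p(174) - p(170) + p(161) + p(156) - p(145) - p(139) + p(126) + p(119) - p(104) - p(96) + p(79) + p(70) - p(51) - p(41) + p(20) + p(9)
= 2580840212973 + 2366022741845 - 1820701100652 - 1527273599625 + 980462880430 + 749474411781 - 397125074750 - 274768617130 + 118159068427 + 73232243759 - 24908858009 - 13610949895 + 3519222692 + 1653668665 - 304801365 - 118114304 + 13848650 + 4087968 - 239943 - 44583 + 627 + 30
= 2814570987591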